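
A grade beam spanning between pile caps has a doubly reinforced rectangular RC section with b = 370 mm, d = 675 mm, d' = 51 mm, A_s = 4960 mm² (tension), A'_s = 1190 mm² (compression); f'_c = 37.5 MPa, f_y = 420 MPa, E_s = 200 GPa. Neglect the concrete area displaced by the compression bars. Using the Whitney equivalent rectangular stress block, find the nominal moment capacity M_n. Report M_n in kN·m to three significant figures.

M_n ≈ 1270 kN·m

Assume both tension and compression steel yield.
Net tension couple steel: A_s − A'_s = 3770 mm².
a = (A_s − A'_s) f_y / (0.85 f'_c b) = 1583400/(0.85 × 37.5 × 370) = 134.26 mm.
c = a/β₁ = 134.26/0.782 = 171.69 mm; ε'_s = 0.003(c − d')/c = 0.0021 ≥ f_y/E_s = 0.0021, so compression steel does yield.
M_n = (A_s − A'_s) f_y (d − a/2) + A'_s f_y (d − d') = [1583400 × (675 − 67.13) + 499800 × (675 − 51)] × 10⁻⁶ = 962.50 + 311.88 = 1274.38 kN·m.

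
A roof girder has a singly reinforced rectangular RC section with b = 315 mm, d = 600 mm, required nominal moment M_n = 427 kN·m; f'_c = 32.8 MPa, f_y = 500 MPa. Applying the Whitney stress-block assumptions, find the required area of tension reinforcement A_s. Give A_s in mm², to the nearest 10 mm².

A_s ≈ 1540 mm²

With M_n = 0.85 f'_c a b (d − a/2), solve the quadratic for a:
a = d − √(d² − 2M_n/(0.85 f'_c b)) = 600 − √(600² − 2 × 427×10⁶/(0.85 × 32.8 × 315)) = 87.40 mm.
A_s = 0.85 f'_c a b / f_y = 0.85 × 32.8 × 87.40 × 315 / 500 = 1535.1 mm².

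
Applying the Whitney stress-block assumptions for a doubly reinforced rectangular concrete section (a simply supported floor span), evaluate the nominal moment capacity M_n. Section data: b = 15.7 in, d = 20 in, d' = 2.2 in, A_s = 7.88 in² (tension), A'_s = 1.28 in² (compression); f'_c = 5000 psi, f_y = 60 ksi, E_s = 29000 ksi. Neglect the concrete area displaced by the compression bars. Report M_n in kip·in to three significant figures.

Assume both steels yield.
a = (A_s − A'_s) f_y/(0.85 f'_c b) = (7.88 − 1.28) × 60/(0.85 × 5 × 15.7) = 5.935 in.
c = a/β₁ = 5.935/0.8 = 7.419 in; ε'_s = 0.003(c − d')/c = 0.0021 ≥ ε_y = 0.0021, so the compression steel yields.
M_n = (A_s − A'_s) f_y (d − a/2) + A'_s f_y (d − d') = 396 × (20 − 2.9675) + 76.8 × (20 − 2.2) = 6744.9 + 1367.0 = 8111.9 kip·in.

M_n ≈ 8110 kip·in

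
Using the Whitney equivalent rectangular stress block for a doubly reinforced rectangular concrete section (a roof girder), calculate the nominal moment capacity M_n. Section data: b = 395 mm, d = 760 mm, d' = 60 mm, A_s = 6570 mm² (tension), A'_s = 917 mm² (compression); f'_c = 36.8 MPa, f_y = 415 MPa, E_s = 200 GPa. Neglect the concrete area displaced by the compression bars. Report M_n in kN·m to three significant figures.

Assume both tension and compression steel yield.
Net tension couple steel: A_s − A'_s = 5653 mm².
a = (A_s − A'_s) f_y / (0.85 f'_c b) = 2345995/(0.85 × 36.8 × 395) = 189.87 mm.
c = a/β₁ = 189.87/0.787 = 241.26 mm; ε'_s = 0.003(c − d')/c = 0.0023 ≥ f_y/E_s = 0.0021, so compression steel does yield.
M_n = (A_s − A'_s) f_y (d − a/2) + A'_s f_y (d − d') = [2345995 × (760 − 94.935) + 380555 × (760 − 60)] × 10⁻⁶ = 1560.24 + 266.39 = 1826.63 kN·m.

M_n ≈ 1830 kN·m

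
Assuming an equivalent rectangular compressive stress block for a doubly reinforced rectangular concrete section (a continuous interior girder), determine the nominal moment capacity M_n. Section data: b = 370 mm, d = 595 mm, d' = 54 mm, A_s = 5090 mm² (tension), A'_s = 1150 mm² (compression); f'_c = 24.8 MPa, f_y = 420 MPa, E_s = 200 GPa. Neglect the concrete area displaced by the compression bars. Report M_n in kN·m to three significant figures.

M_n ≈ 1070 kN·m

Assume both tension and compression steel yield.
Net tension couple steel: A_s − A'_s = 3940 mm².
a = (A_s − A'_s) f_y / (0.85 f'_c b) = 1654800/(0.85 × 24.8 × 370) = 212.16 mm.
c = a/β₁ = 212.16/0.85 = 249.60 mm; ε'_s = 0.003(c − d')/c = 0.0024 ≥ f_y/E_s = 0.0021, so compression steel does yield.
M_n = (A_s − A'_s) f_y (d − a/2) + A'_s f_y (d − d') = [1654800 × (595 − 106.08) + 483000 × (595 − 54)] × 10⁻⁶ = 809.06 + 261.30 = 1070.36 kN·m.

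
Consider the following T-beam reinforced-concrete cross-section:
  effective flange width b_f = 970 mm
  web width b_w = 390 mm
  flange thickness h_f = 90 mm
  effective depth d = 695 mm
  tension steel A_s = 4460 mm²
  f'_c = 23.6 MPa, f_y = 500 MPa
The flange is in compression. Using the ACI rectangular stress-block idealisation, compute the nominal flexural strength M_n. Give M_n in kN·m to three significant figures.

M_n ≈ 1410 kN·m

Tension: T = A_s f_y = 4460 × 500 = 2230000 N.
Try a within the flange: a = T/(0.85 f'_c b_f) = 2230000/(0.85 × 23.6 × 970) = 114.60 mm.
a = 114.60 > h_f = 90 mm: the block extends into the web. Split into flange-overhang and web parts.
C_f = 0.85 f'_c (b_f − b_w) h_f = 0.85 × 23.6 × (970 − 390) × 90 = 1047132 N.
Remaining web compression depth: a_w = (T − C_f)/(0.85 f'_c b_w) = (2230000 − 1047132)/(0.85 × 23.6 × 390) = 151.20 mm.
M_n = C_f(d − h_f/2) + (T − C_f)(d − a_w/2) = 1047132 × (695 − 45) + 1182868 × (695 − 75.6) = 680.64 + 732.67 = 1413.31 × 10⁶ N·mm.
M_n = 1413.31 kN·m.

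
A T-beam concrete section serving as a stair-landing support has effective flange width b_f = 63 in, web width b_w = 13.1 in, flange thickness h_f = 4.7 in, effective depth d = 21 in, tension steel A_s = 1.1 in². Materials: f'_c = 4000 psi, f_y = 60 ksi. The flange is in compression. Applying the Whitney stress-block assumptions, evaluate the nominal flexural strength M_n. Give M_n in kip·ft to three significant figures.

M_n ≈ 115 kip·ft

Tension: T = A_s f_y = 1.1 × 60 = 66 kips.
Try a within the flange: a = T/(0.85 f'_c b_f) = 66/(0.85 × 4 × 63) = 0.308 in.
Since a = 0.308 ≤ h_f = 4.7 in, the stress block lies entirely in the flange; analyse as a rectangular beam of width b_f.
M_n = T(d − a/2) = 66 × (21 − 0.154) = 1375.8 kip·in.
M_n = 1375.8/12 = 114.65 kip·ft.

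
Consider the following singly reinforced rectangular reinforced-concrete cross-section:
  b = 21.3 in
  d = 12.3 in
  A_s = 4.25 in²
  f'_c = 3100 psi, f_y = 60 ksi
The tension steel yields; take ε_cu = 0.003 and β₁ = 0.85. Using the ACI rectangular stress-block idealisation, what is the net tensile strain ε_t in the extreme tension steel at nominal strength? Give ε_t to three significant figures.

ε_t ≈ 0.00390

a = A_s f_y/(0.85 f'_c b) = 4.543 in.
β₁ = 0.85, so c = a/β₁ = 4.543/0.85 = 5.345 in.
From the linear strain diagram with ε_cu = 0.003: ε_t = 0.003 (d − c)/c = 0.003 × (12.3 − 5.345)/5.345 = 0.00390.
ε_t < 0.004 — the section is over-reinforced for flexure under ACI limits.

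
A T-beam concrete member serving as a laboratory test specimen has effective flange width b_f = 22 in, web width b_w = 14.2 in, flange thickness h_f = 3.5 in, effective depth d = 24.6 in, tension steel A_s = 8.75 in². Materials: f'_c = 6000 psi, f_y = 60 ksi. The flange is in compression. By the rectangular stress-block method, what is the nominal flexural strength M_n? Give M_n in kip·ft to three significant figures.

Tension: T = A_s f_y = 8.75 × 60 = 525 kips.
Try a within the flange: a = T/(0.85 f'_c b_f) = 525/(0.85 × 6 × 22) = 4.679 in.
a = 4.679 > h_f = 3.5 in: the block extends into the web. Split into flange-overhang and web parts.
C_f = 0.85 f'_c (b_f − b_w) h_f = 0.85 × 6 × (22 − 14.2) × 3.5 = 139.2 kips.
Remaining web compression depth: a_w = (T − C_f)/(0.85 f'_c b_w) = (525 − 139.2)/(0.85 × 6 × 14.2) = 5.327 in.
M_n = C_f(d − h_f/2) + (T − C_f)(d − a_w/2) = 139.2 × (24.6 − 1.75) + 385.8 × (24.6 − 2.6635) = 3180.7 + 8463.1 = 11643.8 kip·in.
M_n = 11643.8/12 = 970.32 kip·ft.

M_n ≈ 970 kip·ft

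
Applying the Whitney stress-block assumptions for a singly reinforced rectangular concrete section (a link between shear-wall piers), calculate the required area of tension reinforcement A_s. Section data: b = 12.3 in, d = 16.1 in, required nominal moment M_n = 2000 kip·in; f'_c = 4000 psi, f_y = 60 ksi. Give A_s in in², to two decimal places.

From M_n = 0.85 f'_c a b (d − a/2):
a = d − √(d² − 2M_n/(0.85 f'_c b)) = 16.1 − √(16.1² − 2 × 2000/(0.85 × 4 × 12.3)) = 3.311 in.
A_s = 0.85 f'_c a b / f_y = 0.85 × 4 × 3.311 × 12.3 / 60 = 2.308 in².

A_s ≈ 2.31 in²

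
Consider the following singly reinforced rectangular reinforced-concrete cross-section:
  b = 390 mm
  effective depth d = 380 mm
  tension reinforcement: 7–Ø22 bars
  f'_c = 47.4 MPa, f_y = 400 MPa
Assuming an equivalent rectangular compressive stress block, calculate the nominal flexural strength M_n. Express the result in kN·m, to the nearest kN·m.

A_s = 7 × 380 = 2660 mm².
T = A_s f_y = 2660 × 400 = 1064000 N = 1064 kN.
From C = T: a = T/(0.85 f'_c b) = 1064000/(0.85 × 47.4 × 390) = 67.71 mm.
M_n = T(d − a/2) = 1064 kN × (380 − 33.855) mm = 368.30 kN·m.

M_n ≈ 368 kN·m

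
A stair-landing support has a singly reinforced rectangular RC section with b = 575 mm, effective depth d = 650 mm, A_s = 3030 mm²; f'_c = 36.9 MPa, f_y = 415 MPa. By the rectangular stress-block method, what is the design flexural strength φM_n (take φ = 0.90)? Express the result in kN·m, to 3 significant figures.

T = A_s f_y = 3030 × 415 = 1257450 N = 1257.45 kN.
From C = T: a = T/(0.85 f'_c b) = 1257450/(0.85 × 36.9 × 575) = 69.72 mm.
M_n = T(d − a/2) = 1257.45 kN × (650 − 34.86) mm = 773.51 kN·m.
φM_n = 0.90 × 773.51 = 696.16 kN·m.

φM_n ≈ 696 kN·m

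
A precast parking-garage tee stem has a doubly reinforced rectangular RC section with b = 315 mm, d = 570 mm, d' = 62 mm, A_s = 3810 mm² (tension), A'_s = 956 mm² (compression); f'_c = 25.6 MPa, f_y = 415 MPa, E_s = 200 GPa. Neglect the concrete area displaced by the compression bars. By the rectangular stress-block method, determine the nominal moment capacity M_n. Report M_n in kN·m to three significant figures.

M_n ≈ 774 kN·m

Assume both tension and compression steel yield.
Net tension couple steel: A_s − A'_s = 2854 mm².
a = (A_s − A'_s) f_y / (0.85 f'_c b) = 1184410/(0.85 × 25.6 × 315) = 172.80 mm.
c = a/β₁ = 172.80/0.85 = 203.29 mm; ε'_s = 0.003(c − d')/c = 0.0021 ≥ f_y/E_s = 0.0021, so compression steel does yield.
M_n = (A_s − A'_s) f_y (d − a/2) + A'_s f_y (d − d') = [1184410 × (570 − 86.4) + 396740 × (570 − 62)] × 10⁻⁶ = 572.78 + 201.54 = 774.32 kN·m.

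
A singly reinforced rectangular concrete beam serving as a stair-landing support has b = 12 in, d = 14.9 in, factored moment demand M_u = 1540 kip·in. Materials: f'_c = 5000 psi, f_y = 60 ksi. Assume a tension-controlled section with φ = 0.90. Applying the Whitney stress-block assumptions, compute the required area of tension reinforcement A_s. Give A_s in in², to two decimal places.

A_s ≈ 2.09 in²

M_n = M_u/φ = 1540/0.90 = 1711.11 kip·in.
From M_n = 0.85 f'_c a b (d − a/2):
a = d − √(d² − 2M_n/(0.85 f'_c b)) = 14.9 − √(14.9² − 2 × 1711.11/(0.85 × 5 × 12)) = 2.454 in.
A_s = 0.85 f'_c a b / f_y = 0.85 × 5 × 2.454 × 12 / 60 = 2.086 in².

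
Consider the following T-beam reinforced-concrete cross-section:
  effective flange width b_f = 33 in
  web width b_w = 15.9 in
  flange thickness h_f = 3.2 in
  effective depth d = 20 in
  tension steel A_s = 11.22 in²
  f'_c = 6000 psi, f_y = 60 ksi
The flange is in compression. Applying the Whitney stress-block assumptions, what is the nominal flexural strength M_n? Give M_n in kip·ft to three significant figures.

M_n ≈ 1000 kip·ft

Tension: T = A_s f_y = 11.22 × 60 = 673.2 kips.
Try a within the flange: a = T/(0.85 f'_c b_f) = 673.2/(0.85 × 6 × 33) = 4.000 in.
a = 4.000 > h_f = 3.2 in: the block extends into the web. Split into flange-overhang and web parts.
C_f = 0.85 f'_c (b_f − b_w) h_f = 0.85 × 6 × (33 − 15.9) × 3.2 = 279.1 kips.
Remaining web compression depth: a_w = (T − C_f)/(0.85 f'_c b_w) = (673.2 − 279.1)/(0.85 × 6 × 15.9) = 4.860 in.
M_n = C_f(d − h_f/2) + (T − C_f)(d − a_w/2) = 279.1 × (20 − 1.6) + 394.1 × (20 − 2.43) = 5135.4 + 6924.3 = 12059.7 kip·in.
M_n = 12059.7/12 = 1004.98 kip·ft.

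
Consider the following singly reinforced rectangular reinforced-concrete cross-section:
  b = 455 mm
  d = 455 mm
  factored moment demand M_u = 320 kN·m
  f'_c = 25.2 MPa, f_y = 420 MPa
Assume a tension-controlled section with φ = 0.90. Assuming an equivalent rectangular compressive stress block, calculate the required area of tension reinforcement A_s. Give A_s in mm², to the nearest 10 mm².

M_n = M_u/φ = 320/0.90 = 355.556 kN·m.
With M_n = 0.85 f'_c a b (d − a/2), solve the quadratic for a:
a = d − √(d² − 2M_n/(0.85 f'_c b)) = 455 − √(455² − 2 × 355.556×10⁶/(0.85 × 25.2 × 455)) = 88.86 mm.
A_s = 0.85 f'_c a b / f_y = 0.85 × 25.2 × 88.86 × 455 / 420 = 2062.0 mm².

A_s ≈ 2060 mm²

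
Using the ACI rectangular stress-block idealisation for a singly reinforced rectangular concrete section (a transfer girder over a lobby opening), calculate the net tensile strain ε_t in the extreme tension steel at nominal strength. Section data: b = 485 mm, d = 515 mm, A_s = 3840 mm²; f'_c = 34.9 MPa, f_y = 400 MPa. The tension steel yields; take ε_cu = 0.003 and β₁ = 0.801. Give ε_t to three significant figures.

ε_t ≈ 0.00859

a = A_s f_y/(0.85 f'_c b) = 106.76 mm.
β₁ = 0.801, so c = a/β₁ = 106.76/0.801 = 133.28 mm.
From the linear strain diagram with ε_cu = 0.003: ε_t = 0.003 (d − c)/c = 0.003 × (515 − 133.28)/133.28 = 0.00859.
Since ε_t ≥ 0.005, the section is tension-controlled.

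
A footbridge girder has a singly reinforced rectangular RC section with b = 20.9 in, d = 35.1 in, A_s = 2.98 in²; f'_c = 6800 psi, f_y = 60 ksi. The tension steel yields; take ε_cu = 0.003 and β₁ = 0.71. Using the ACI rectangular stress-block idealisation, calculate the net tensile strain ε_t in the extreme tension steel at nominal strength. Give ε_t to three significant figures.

ε_t ≈ 0.0475

a = A_s f_y/(0.85 f'_c b) = 1.480 in.
β₁ = 0.71, so c = a/β₁ = 1.480/0.71 = 2.085 in.
From the linear strain diagram with ε_cu = 0.003: ε_t = 0.003 (d − c)/c = 0.003 × (35.1 − 2.085)/2.085 = 0.0475.
Since ε_t ≥ 0.005, the section is tension-controlled.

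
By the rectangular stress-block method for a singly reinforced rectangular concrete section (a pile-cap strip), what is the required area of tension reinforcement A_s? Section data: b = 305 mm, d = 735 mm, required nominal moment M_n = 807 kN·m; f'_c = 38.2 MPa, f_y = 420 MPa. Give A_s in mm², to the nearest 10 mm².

A_s ≈ 2850 mm²

With M_n = 0.85 f'_c a b (d − a/2), solve the quadratic for a:
a = d − √(d² − 2M_n/(0.85 f'_c b)) = 735 − √(735² − 2 × 807×10⁶/(0.85 × 38.2 × 305)) = 120.79 mm.
A_s = 0.85 f'_c a b / f_y = 0.85 × 38.2 × 120.79 × 305 / 420 = 2848.2 mm².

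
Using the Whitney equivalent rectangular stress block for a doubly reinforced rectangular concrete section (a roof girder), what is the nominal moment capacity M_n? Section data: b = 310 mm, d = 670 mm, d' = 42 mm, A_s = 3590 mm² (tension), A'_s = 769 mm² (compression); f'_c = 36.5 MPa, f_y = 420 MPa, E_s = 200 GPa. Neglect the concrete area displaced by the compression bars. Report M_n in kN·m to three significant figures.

M_n ≈ 924 kN·m

Assume both tension and compression steel yield.
Net tension couple steel: A_s − A'_s = 2821 mm².
a = (A_s − A'_s) f_y / (0.85 f'_c b) = 1184820/(0.85 × 36.5 × 310) = 123.19 mm.
c = a/β₁ = 123.19/0.789 = 156.13 mm; ε'_s = 0.003(c − d')/c = 0.0022 ≥ f_y/E_s = 0.0021, so compression steel does yield.
M_n = (A_s − A'_s) f_y (d − a/2) + A'_s f_y (d − d') = [1184820 × (670 − 61.595) + 322980 × (670 − 42)] × 10⁻⁶ = 720.85 + 202.83 = 923.68 kN·m.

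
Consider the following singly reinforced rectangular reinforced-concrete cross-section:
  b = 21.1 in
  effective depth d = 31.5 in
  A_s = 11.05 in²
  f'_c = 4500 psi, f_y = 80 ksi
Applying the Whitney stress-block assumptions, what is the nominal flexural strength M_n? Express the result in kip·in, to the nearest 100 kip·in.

M_n ≈ 23000 kip·in

T = A_s f_y = 11.05 × 80 = 884 kips.
a = T/(0.85 f'_c b) = 884/(0.85 × 4.5 × 21.1) = 10.953 in.
M_n = T(d − a/2) = 884 × (31.5 − 5.4765) = 23004.8 kip·in.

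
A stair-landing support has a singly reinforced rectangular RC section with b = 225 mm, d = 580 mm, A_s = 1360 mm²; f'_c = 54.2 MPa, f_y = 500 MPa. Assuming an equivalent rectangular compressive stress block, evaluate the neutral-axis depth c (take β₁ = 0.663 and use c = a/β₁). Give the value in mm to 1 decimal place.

c ≈ 98.9 mm

T = A_s f_y = 1360 × 500 = 680000 N = 680 kN.
Setting C = 0.85 f'_c a b equal to T: a = 680000/(0.85 × 54.2 × 225) = 65.601 mm.
With β₁ = 0.663, c = a/β₁ = 65.601/0.663 = 98.9 mm.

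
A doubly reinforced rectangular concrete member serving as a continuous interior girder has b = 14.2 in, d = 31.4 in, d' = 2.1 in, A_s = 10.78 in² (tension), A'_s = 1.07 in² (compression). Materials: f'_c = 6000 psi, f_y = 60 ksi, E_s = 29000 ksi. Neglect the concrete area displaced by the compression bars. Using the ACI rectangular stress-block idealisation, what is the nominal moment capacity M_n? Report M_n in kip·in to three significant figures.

Assume both steels yield.
a = (A_s − A'_s) f_y/(0.85 f'_c b) = (10.78 − 1.07) × 60/(0.85 × 6 × 14.2) = 8.045 in.
c = a/β₁ = 8.045/0.75 = 10.727 in; ε'_s = 0.003(c − d')/c = 0.0024 ≥ ε_y = 0.0021, so the compression steel yields.
M_n = (A_s − A'_s) f_y (d − a/2) + A'_s f_y (d − d') = 582.6 × (31.4 − 4.0225) + 64.2 × (31.4 − 2.1) = 15950.1 + 1881.1 = 17831.2 kip·in.

M_n ≈ 17800 kip·in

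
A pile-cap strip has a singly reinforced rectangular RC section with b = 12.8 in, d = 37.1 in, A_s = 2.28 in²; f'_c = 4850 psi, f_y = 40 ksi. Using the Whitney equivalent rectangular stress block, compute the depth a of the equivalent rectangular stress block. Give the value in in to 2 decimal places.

T = A_s f_y = 2.28 × 40 = 91.2 kips.
a = T/(0.85 f'_c b) = 91.2/(0.85 × 4.85 × 12.8) = 1.73 in.

a ≈ 1.73 in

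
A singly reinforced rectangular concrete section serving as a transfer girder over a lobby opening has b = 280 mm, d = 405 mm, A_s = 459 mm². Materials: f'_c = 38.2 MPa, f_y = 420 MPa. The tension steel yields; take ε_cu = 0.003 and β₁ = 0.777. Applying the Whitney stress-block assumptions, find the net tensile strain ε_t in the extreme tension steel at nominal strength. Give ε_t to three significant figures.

a = A_s f_y/(0.85 f'_c b) = 21.20 mm.
β₁ = 0.777, so c = a/β₁ = 21.20/0.777 = 27.28 mm.
From the linear strain diagram with ε_cu = 0.003: ε_t = 0.003 (d − c)/c = 0.003 × (405 − 27.28)/27.28 = 0.0415.
Since ε_t ≥ 0.005, the section is tension-controlled.

ε_t ≈ 0.0415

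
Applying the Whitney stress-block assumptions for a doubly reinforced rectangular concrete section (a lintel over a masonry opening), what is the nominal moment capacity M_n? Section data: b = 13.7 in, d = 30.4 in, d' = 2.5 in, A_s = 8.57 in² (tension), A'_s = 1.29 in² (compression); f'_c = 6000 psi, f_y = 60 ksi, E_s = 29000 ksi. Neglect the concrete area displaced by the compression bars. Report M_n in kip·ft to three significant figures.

M_n ≈ 1170 kip·ft

Assume both steels yield.
a = (A_s − A'_s) f_y/(0.85 f'_c b) = (8.57 − 1.29) × 60/(0.85 × 6 × 13.7) = 6.252 in.
c = a/β₁ = 6.252/0.75 = 8.336 in; ε'_s = 0.003(c − d')/c = 0.0021 ≥ ε_y = 0.0021, so the compression steel yields.
M_n = (A_s − A'_s) f_y (d − a/2) + A'_s f_y (d − d') = 436.8 × (30.4 − 3.126) + 77.4 × (30.4 − 2.5) = 11913.3 + 2159.5 = 14072.8 kip·in = 14072.8/12 = 1172.73 kip·ft.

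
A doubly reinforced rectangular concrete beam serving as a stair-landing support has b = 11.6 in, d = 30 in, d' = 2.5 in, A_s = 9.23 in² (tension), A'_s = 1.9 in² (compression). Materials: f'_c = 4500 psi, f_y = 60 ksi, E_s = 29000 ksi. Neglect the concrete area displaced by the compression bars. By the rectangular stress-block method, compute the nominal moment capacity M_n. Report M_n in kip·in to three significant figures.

Assume both steels yield.
a = (A_s − A'_s) f_y/(0.85 f'_c b) = (9.23 − 1.9) × 60/(0.85 × 4.5 × 11.6) = 9.912 in.
c = a/β₁ = 9.912/0.825 = 12.015 in; ε'_s = 0.003(c − d')/c = 0.0024 ≥ ε_y = 0.0021, so the compression steel yields.
M_n = (A_s − A'_s) f_y (d − a/2) + A'_s f_y (d − d') = 439.8 × (30 − 4.956) + 114 × (30 − 2.5) = 11014.4 + 3135.0 = 14149.4 kip·in.

M_n ≈ 14100 kip·in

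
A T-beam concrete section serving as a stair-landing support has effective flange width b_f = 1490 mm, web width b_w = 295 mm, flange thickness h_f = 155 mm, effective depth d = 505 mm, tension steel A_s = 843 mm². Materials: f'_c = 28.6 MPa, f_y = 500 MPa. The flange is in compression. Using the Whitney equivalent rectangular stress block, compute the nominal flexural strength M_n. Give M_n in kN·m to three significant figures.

Tension: T = A_s f_y = 843 × 500 = 421500 N.
Try a within the flange: a = T/(0.85 f'_c b_f) = 421500/(0.85 × 28.6 × 1490) = 11.64 mm.
Since a = 11.64 ≤ h_f = 155 mm, the stress block lies entirely in the flange; analyse as a rectangular beam of width b_f.
M_n = T(d − a/2) = 421500 × (505 − 5.82) = 210.40 × 10⁶ N·mm.
M_n = 210.40 kN·m.

M_n ≈ 210 kN·m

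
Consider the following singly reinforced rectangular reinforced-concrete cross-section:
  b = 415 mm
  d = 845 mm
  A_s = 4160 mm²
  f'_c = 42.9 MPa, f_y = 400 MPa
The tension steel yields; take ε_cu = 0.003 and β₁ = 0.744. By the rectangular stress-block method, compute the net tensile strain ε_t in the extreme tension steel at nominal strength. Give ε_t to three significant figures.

ε_t ≈ 0.0142

a = A_s f_y/(0.85 f'_c b) = 109.96 mm.
β₁ = 0.744, so c = a/β₁ = 109.96/0.744 = 147.80 mm.
From the linear strain diagram with ε_cu = 0.003: ε_t = 0.003 (d − c)/c = 0.003 × (845 − 147.80)/147.80 = 0.0142.
Since ε_t ≥ 0.005, the section is tension-controlled.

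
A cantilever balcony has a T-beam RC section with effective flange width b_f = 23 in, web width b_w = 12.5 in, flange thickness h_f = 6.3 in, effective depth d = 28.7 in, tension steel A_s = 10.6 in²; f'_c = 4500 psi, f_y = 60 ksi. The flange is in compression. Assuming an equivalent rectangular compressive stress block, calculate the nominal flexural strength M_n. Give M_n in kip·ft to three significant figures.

Tension: T = A_s f_y = 10.6 × 60 = 636 kips.
Try a within the flange: a = T/(0.85 f'_c b_f) = 636/(0.85 × 4.5 × 23) = 7.229 in.
a = 7.229 > h_f = 6.3 in: the block extends into the web. Split into flange-overhang and web parts.
C_f = 0.85 f'_c (b_f − b_w) h_f = 0.85 × 4.5 × (23 − 12.5) × 6.3 = 253.0 kips.
Remaining web compression depth: a_w = (T − C_f)/(0.85 f'_c b_w) = (636 − 253.0)/(0.85 × 4.5 × 12.5) = 8.010 in.
M_n = C_f(d − h_f/2) + (T − C_f)(d − a_w/2) = 253.0 × (28.7 − 3.15) + 383 × (28.7 − 4.005) = 6464.2 + 9458.2 = 15922.4 kip·in.
M_n = 15922.4/12 = 1326.87 kip·ft.

M_n ≈ 1330 kip·ft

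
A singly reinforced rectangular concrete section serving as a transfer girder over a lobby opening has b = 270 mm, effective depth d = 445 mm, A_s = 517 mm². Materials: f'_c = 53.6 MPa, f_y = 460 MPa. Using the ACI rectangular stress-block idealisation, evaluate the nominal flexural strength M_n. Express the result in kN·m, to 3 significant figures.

T = A_s f_y = 517 × 460 = 237820 N = 237.82 kN.
From C = T: a = T/(0.85 f'_c b) = 237820/(0.85 × 53.6 × 270) = 19.33 mm.
M_n = T(d − a/2) = 237.82 kN × (445 − 9.665) mm = 103.53 kN·m.

M_n ≈ 104 kN·m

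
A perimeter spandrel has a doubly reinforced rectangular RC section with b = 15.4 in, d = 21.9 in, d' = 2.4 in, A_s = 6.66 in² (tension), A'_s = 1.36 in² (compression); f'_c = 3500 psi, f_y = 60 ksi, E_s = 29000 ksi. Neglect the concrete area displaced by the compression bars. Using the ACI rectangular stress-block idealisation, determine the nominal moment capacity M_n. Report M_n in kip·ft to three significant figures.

M_n ≈ 621 kip·ft

Assume both steels yield.
a = (A_s − A'_s) f_y/(0.85 f'_c b) = (6.66 − 1.36) × 60/(0.85 × 3.5 × 15.4) = 6.941 in.
c = a/β₁ = 6.941/0.85 = 8.166 in; ε'_s = 0.003(c − d')/c = 0.0021 ≥ ε_y = 0.0021, so the compression steel yields.
M_n = (A_s − A'_s) f_y (d − a/2) + A'_s f_y (d − d') = 318 × (21.9 − 3.4705) + 81.6 × (21.9 − 2.4) = 5860.6 + 1591.2 = 7451.8 kip·in = 7451.8/12 = 620.98 kip·ft.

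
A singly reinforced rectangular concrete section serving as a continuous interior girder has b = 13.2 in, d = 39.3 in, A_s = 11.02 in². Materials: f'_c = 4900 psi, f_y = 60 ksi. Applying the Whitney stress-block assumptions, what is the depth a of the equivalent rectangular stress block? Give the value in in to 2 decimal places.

T = A_s f_y = 11.02 × 60 = 661.2 kips.
a = T/(0.85 f'_c b) = 661.2/(0.85 × 4.9 × 13.2) = 12.03 in.

a ≈ 12.03 in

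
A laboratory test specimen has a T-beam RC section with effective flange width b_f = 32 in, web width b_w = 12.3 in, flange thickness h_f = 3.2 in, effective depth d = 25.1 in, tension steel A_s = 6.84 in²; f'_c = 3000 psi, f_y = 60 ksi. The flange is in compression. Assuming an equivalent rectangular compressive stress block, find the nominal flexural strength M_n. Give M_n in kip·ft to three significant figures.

M_n ≈ 754 kip·ft

Tension: T = A_s f_y = 6.84 × 60 = 410.4 kips.
Try a within the flange: a = T/(0.85 f'_c b_f) = 410.4/(0.85 × 3 × 32) = 5.029 in.
a = 5.029 > h_f = 3.2 in: the block extends into the web. Split into flange-overhang and web parts.
C_f = 0.85 f'_c (b_f − b_w) h_f = 0.85 × 3 × (32 − 12.3) × 3.2 = 160.8 kips.
Remaining web compression depth: a_w = (T − C_f)/(0.85 f'_c b_w) = (410.4 − 160.8)/(0.85 × 3 × 12.3) = 7.958 in.
M_n = C_f(d − h_f/2) + (T − C_f)(d − a_w/2) = 160.8 × (25.1 − 1.6) + 249.6 × (25.1 − 3.979) = 3778.8 + 5271.8 = 9050.6 kip·in.
M_n = 9050.6/12 = 754.22 kip·ft.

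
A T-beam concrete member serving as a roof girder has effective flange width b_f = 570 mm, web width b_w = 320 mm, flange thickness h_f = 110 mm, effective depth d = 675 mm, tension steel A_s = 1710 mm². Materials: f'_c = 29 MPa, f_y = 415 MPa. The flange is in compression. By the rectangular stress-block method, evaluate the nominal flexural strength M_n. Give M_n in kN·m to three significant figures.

M_n ≈ 461 kN·m

Tension: T = A_s f_y = 1710 × 415 = 709650 N.
Try a within the flange: a = T/(0.85 f'_c b_f) = 709650/(0.85 × 29 × 570) = 50.51 mm.
Since a = 50.51 ≤ h_f = 110 mm, the stress block lies entirely in the flange; analyse as a rectangular beam of width b_f.
M_n = T(d − a/2) = 709650 × (675 − 25.255) = 461.09 × 10⁶ N·mm.
M_n = 461.09 kN·m.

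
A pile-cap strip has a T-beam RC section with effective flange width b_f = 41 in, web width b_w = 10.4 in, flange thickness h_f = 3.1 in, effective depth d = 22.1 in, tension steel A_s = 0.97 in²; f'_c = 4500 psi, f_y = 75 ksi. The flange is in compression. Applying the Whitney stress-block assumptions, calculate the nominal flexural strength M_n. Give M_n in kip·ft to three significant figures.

M_n ≈ 133 kip·ft

Tension: T = A_s f_y = 0.97 × 75 = 72.75 kips.
Try a within the flange: a = T/(0.85 f'_c b_f) = 72.75/(0.85 × 4.5 × 41) = 0.464 in.
Since a = 0.464 ≤ h_f = 3.1 in, the stress block lies entirely in the flange; analyse as a rectangular beam of width b_f.
M_n = T(d − a/2) = 72.75 × (22.1 − 0.232) = 1590.9 kip·in.
M_n = 1590.9/12 = 132.58 kip·ft.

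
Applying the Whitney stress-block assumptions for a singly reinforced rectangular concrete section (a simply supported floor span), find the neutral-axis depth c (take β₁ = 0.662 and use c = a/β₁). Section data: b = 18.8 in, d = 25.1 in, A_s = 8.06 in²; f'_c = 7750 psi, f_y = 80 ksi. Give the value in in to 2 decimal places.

T = A_s f_y = 8.06 × 80 = 644.8 kips.
a = T/(0.85 f'_c b) = 644.8/(0.85 × 7.75 × 18.8) = 5.2065 in.
With β₁ = 0.662, c = a/β₁ = 5.2065/0.662 = 7.86 in.

c ≈ 7.86 in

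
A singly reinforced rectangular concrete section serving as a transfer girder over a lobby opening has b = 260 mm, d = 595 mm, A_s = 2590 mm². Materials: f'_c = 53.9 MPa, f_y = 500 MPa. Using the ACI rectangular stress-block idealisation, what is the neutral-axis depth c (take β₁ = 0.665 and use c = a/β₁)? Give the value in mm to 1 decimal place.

T = A_s f_y = 2590 × 500 = 1295000 N = 1295 kN.
Setting C = 0.85 f'_c a b equal to T: a = 1295000/(0.85 × 53.9 × 260) = 108.715 mm.
With β₁ = 0.665, c = a/β₁ = 108.715/0.665 = 163.5 mm.

c ≈ 163.5 mm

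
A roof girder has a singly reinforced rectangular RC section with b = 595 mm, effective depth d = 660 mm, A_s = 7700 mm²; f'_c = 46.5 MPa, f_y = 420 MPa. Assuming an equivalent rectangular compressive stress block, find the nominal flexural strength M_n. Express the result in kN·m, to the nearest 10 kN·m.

M_n ≈ 1910 kN·m

T = A_s f_y = 7700 × 420 = 3234000 N = 3234 kN.
From C = T: a = T/(0.85 f'_c b) = 3234000/(0.85 × 46.5 × 595) = 137.52 mm.
M_n = T(d − a/2) = 3234 kN × (660 − 68.76) mm = 1912.07 kN·m.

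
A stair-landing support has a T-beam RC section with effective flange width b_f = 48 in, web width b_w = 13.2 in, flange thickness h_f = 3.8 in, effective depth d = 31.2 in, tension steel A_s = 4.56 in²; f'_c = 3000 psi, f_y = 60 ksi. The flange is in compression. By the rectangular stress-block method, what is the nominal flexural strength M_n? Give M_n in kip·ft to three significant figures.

M_n ≈ 686 kip·ft

Tension: T = A_s f_y = 4.56 × 60 = 273.6 kips.
Try a within the flange: a = T/(0.85 f'_c b_f) = 273.6/(0.85 × 3 × 48) = 2.235 in.
Since a = 2.235 ≤ h_f = 3.8 in, the stress block lies entirely in the flange; analyse as a rectangular beam of width b_f.
M_n = T(d − a/2) = 273.6 × (31.2 − 1.1175) = 8230.6 kip·in.
M_n = 8230.6/12 = 685.88 kip·ft.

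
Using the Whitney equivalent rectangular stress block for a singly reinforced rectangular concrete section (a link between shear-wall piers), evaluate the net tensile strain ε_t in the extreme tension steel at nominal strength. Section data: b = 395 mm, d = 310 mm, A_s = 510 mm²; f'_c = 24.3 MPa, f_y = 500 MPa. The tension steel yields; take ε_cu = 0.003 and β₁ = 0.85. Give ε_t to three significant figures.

ε_t ≈ 0.0223

a = A_s f_y/(0.85 f'_c b) = 31.25 mm.
β₁ = 0.85, so c = a/β₁ = 31.25/0.85 = 36.76 mm.
From the linear strain diagram with ε_cu = 0.003: ε_t = 0.003 (d − c)/c = 0.003 × (310 − 36.76)/36.76 = 0.0223.
Since ε_t ≥ 0.005, the section is tension-controlled.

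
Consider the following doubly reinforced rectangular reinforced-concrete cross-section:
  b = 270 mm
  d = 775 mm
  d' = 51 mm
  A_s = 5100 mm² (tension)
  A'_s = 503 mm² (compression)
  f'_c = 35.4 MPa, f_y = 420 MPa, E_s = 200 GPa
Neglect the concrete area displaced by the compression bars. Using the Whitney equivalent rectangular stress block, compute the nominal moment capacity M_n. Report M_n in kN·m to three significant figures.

M_n ≈ 1420 kN·m

Assume both tension and compression steel yield.
Net tension couple steel: A_s − A'_s = 4597 mm².
a = (A_s − A'_s) f_y / (0.85 f'_c b) = 1930740/(0.85 × 35.4 × 270) = 237.65 mm.
c = a/β₁ = 237.65/0.797 = 298.18 mm; ε'_s = 0.003(c − d')/c = 0.0025 ≥ f_y/E_s = 0.0021, so compression steel does yield.
M_n = (A_s − A'_s) f_y (d − a/2) + A'_s f_y (d − d') = [1930740 × (775 − 118.825) + 211260 × (775 − 51)] × 10⁻⁶ = 1266.90 + 152.95 = 1419.85 kN·m.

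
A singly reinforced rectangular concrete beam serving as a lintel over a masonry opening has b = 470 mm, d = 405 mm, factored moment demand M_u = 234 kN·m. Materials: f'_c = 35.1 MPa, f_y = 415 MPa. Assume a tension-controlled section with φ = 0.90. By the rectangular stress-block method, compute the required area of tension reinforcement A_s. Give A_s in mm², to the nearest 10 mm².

M_n = M_u/φ = 234/0.90 = 260 kN·m.
With M_n = 0.85 f'_c a b (d − a/2), solve the quadratic for a:
a = d − √(d² − 2M_n/(0.85 f'_c b)) = 405 − √(405² − 2 × 260×10⁶/(0.85 × 35.1 × 470)) = 48.71 mm.
A_s = 0.85 f'_c a b / f_y = 0.85 × 35.1 × 48.71 × 470 / 415 = 1645.9 mm².

A_s ≈ 1650 mm²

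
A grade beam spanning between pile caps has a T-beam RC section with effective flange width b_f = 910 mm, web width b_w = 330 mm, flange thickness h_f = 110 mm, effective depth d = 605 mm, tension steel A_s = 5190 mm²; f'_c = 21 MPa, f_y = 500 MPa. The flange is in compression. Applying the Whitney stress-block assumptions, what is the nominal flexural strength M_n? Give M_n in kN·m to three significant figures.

Tension: T = A_s f_y = 5190 × 500 = 2595000 N.
Try a within the flange: a = T/(0.85 f'_c b_f) = 2595000/(0.85 × 21 × 910) = 159.76 mm.
a = 159.76 > h_f = 110 mm: the block extends into the web. Split into flange-overhang and web parts.
C_f = 0.85 f'_c (b_f − b_w) h_f = 0.85 × 21 × (910 − 330) × 110 = 1138830 N.
Remaining web compression depth: a_w = (T − C_f)/(0.85 f'_c b_w) = (2595000 − 1138830)/(0.85 × 21 × 330) = 247.21 mm.
M_n = C_f(d − h_f/2) + (T − C_f)(d − a_w/2) = 1138830 × (605 − 55) + 1456170 × (605 − 123.605) = 626.36 + 700.99 = 1327.35 × 10⁶ N·mm.
M_n = 1327.35 kN·m.

M_n ≈ 1330 kN·m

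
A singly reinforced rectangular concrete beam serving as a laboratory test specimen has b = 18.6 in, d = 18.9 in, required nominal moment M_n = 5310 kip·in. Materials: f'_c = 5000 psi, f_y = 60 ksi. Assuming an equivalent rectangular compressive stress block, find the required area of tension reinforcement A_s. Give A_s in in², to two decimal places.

A_s ≈ 5.23 in²

From M_n = 0.85 f'_c a b (d − a/2):
a = d − √(d² − 2M_n/(0.85 f'_c b)) = 18.9 − √(18.9² − 2 × 5310/(0.85 × 5 × 18.6)) = 3.971 in.
A_s = 0.85 f'_c a b / f_y = 0.85 × 5 × 3.971 × 18.6 / 60 = 5.232 in².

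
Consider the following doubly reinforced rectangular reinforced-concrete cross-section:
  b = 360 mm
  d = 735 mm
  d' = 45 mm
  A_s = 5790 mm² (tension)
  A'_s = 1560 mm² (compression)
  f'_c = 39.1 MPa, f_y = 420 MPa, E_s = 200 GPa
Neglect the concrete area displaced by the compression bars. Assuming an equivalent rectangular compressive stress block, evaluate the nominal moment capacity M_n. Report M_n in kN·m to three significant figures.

M_n ≈ 1630 kN·m

Assume both tension and compression steel yield.
Net tension couple steel: A_s − A'_s = 4230 mm².
a = (A_s − A'_s) f_y / (0.85 f'_c b) = 1776600/(0.85 × 39.1 × 360) = 148.49 mm.
c = a/β₁ = 148.49/0.771 = 192.59 mm; ε'_s = 0.003(c − d')/c = 0.0023 ≥ f_y/E_s = 0.0021, so compression steel does yield.
M_n = (A_s − A'_s) f_y (d − a/2) + A'_s f_y (d − d') = [1776600 × (735 − 74.245) + 655200 × (735 − 45)] × 10⁻⁶ = 1173.90 + 452.09 = 1625.99 kN·m.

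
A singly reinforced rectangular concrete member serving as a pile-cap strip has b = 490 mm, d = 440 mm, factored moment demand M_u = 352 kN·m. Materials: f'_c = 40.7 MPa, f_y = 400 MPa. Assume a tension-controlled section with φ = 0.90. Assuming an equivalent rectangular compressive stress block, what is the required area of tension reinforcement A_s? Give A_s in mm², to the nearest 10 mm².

M_n = M_u/φ = 352/0.90 = 391.111 kN·m.
With M_n = 0.85 f'_c a b (d − a/2), solve the quadratic for a:
a = d − √(d² − 2M_n/(0.85 f'_c b)) = 440 − √(440² − 2 × 391.111×10⁶/(0.85 × 40.7 × 490)) = 56.00 mm.
A_s = 0.85 f'_c a b / f_y = 0.85 × 40.7 × 56.00 × 490 / 400 = 2373.2 mm².

A_s ≈ 2370 mm²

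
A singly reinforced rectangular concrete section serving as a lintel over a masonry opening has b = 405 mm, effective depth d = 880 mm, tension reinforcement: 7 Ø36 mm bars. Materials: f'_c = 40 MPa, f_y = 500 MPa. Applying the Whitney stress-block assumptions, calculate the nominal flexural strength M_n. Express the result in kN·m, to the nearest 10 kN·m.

M_n ≈ 2670 kN·m

A_s = 7 × 1018 = 7126 mm².
T = A_s f_y = 7126 × 500 = 3563000 N = 3563 kN.
From C = T: a = T/(0.85 f'_c b) = 3563000/(0.85 × 40 × 405) = 258.75 mm.
M_n = T(d − a/2) = 3563 kN × (880 − 129.375) mm = 2674.48 kN·m.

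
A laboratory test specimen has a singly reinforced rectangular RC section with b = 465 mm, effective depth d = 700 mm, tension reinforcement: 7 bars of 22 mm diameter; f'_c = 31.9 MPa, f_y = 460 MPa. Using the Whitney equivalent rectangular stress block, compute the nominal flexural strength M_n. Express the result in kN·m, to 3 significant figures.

M_n ≈ 797 kN·m

A_s = 7 × 380 = 2660 mm².
T = A_s f_y = 2660 × 460 = 1223600 N = 1223.6 kN.
From C = T: a = T/(0.85 f'_c b) = 1223600/(0.85 × 31.9 × 465) = 97.05 mm.
M_n = T(d − a/2) = 1223.6 kN × (700 − 48.525) mm = 797.14 kN·m.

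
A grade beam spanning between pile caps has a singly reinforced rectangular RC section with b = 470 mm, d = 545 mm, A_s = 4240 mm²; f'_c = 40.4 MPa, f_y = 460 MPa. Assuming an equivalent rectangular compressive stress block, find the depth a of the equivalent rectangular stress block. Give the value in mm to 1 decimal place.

a ≈ 120.8 mm

T = A_s f_y = 4240 × 460 = 1950400 N = 1950.4 kN.
Setting C = 0.85 f'_c a b equal to T: a = 1950400/(0.85 × 40.4 × 470) = 120.8 mm.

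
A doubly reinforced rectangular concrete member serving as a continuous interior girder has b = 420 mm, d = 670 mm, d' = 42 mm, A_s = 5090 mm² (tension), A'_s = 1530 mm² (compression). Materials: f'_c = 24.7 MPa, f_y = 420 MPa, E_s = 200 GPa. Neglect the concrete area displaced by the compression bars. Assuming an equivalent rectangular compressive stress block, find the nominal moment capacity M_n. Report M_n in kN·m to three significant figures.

Assume both tension and compression steel yield.
Net tension couple steel: A_s − A'_s = 3560 mm².
a = (A_s − A'_s) f_y / (0.85 f'_c b) = 1495200/(0.85 × 24.7 × 420) = 169.56 mm.
c = a/β₁ = 169.56/0.85 = 199.48 mm; ε'_s = 0.003(c − d')/c = 0.0024 ≥ f_y/E_s = 0.0021, so compression steel does yield.
M_n = (A_s − A'_s) f_y (d − a/2) + A'_s f_y (d − d') = [1495200 × (670 − 84.78) + 642600 × (670 − 42)] × 10⁻⁶ = 875.02 + 403.55 = 1278.57 kN·m.

M_n ≈ 1280 kN·m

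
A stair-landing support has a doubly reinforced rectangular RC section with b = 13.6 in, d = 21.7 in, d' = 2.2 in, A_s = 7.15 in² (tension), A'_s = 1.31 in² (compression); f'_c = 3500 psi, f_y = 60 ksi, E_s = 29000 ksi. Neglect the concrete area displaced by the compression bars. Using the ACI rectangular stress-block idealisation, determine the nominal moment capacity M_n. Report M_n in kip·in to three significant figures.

M_n ≈ 7620 kip·in

Assume both steels yield.
a = (A_s − A'_s) f_y/(0.85 f'_c b) = (7.15 − 1.31) × 60/(0.85 × 3.5 × 13.6) = 8.660 in.
c = a/β₁ = 8.660/0.85 = 10.188 in; ε'_s = 0.003(c − d')/c = 0.0024 ≥ ε_y = 0.0021, so the compression steel yields.
M_n = (A_s − A'_s) f_y (d − a/2) + A'_s f_y (d − d') = 350.4 × (21.7 − 4.33) + 78.6 × (21.7 − 2.2) = 6086.4 + 1532.7 = 7619.1 kip·in.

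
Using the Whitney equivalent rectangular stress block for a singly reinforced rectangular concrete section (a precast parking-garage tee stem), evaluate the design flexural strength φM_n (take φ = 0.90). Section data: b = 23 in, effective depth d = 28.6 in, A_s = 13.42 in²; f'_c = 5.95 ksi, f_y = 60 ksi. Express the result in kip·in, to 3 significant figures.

φM_n ≈ 18200 kip·in

T = A_s f_y = 13.42 × 60 = 805.2 kips.
a = T/(0.85 f'_c b) = 805.2/(0.85 × 5.95 × 23) = 6.922 in.
M_n = T(d − a/2) = 805.2 × (28.6 − 3.461) = 20241.9 kip·in.
φM_n = 0.90 × 20241.9 = 18217.7 kip·in.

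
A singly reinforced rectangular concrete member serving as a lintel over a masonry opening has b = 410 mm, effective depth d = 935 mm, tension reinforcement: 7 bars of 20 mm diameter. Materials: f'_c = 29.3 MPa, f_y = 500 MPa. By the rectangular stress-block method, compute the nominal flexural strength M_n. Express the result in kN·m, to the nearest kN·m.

A_s = 7 × 314 = 2198 mm².
T = A_s f_y = 2198 × 500 = 1099000 N = 1099 kN.
From C = T: a = T/(0.85 f'_c b) = 1099000/(0.85 × 29.3 × 410) = 107.63 mm.
M_n = T(d − a/2) = 1099 kN × (935 − 53.815) mm = 968.42 kN·m.

M_n ≈ 968 kN·m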